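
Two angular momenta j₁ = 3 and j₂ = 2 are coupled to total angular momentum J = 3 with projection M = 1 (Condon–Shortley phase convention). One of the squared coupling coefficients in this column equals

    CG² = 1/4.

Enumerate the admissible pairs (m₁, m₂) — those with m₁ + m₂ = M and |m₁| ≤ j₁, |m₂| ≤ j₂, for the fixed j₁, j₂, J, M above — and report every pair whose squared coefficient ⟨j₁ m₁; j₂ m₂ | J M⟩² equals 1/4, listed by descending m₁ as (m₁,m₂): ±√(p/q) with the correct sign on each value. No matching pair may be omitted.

(2,-1): +√(1/4)

Admissible pairs with m₁+m₂ = M = 1: (-1,2), (0,1), (1,0), (2,-1), (3,-2)
  (m₁,m₂)=(3,-2): CG² = 1/6, CG = +√(1/6)
  (m₁,m₂)=(2,-1): CG² = 1/4, CG = +√(1/4)   ← matches the target
  (m₁,m₂)=(1,0): CG² = 3/20, CG = −√(3/20)
  (m₁,m₂)=(0,1): CG² = 1/30, CG = −√(1/30)
  (m₁,m₂)=(-1,2): CG² = 2/5, CG = +√(2/5)
Pairs with CG² = 1/4: (2,-1): +√(1/4)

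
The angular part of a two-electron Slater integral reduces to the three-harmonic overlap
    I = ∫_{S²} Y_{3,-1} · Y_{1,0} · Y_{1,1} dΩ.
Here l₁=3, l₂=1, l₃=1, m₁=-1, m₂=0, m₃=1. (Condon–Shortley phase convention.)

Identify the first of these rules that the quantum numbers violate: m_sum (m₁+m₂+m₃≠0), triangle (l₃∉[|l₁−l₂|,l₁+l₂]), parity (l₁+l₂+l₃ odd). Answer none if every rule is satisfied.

triangle

Σmᵢ = 0  ✓
l₃∈[|l₁−l₂|,l₁+l₂]=[2,4] required, l₃=1 fails  ✗
Σlᵢ = 5 ⇒ odd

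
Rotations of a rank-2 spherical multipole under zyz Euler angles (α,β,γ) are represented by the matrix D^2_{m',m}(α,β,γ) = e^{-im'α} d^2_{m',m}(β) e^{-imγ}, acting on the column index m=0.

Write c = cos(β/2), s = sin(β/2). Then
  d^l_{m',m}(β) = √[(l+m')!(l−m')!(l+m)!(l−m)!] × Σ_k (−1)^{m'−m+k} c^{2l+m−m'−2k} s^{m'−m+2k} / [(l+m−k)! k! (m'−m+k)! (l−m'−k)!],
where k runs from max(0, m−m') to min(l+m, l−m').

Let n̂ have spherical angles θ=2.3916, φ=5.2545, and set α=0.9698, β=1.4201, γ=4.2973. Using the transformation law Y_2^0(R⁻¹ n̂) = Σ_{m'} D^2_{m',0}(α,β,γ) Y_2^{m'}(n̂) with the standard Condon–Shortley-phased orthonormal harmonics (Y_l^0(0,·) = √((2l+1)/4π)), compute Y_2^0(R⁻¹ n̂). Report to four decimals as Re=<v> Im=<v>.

Need the full column D^2_{m',0} for m'=−2..2 at α=0.9698, β=1.4201, γ=4.2973.
cos(β/2)=0.758329, sin(β/2)=0.651872
d^2_{-2,0}: single k=2 term ⇒ +0.598571;  D = -0.215785+0.558322i
d^2_{-1,0}: k∈[1..2] ⇒ +0.696324 -0.514541 = +0.181783;  D = +0.102792+0.149930i
d^2_{0,0}: k∈[0..2] ⇒ +0.330698 -0.977462 +0.180571 = -0.466193;  D = -0.466193+0.000000i
d^2_{1,0}: k∈[0..1] ⇒ -0.696324 +0.514541 = -0.181783;  D = -0.102792+0.149930i
d^2_{2,0}: single k=0 term ⇒ +0.598571;  D = -0.215785-0.558322i
Y_2^{m'}(θ=2.3916,φ=5.2545) and Σ D·Y over m':
  (-0.2158+0.5583i)·(-0.0839+0.1586i)  (+0.1028+0.1499i)·(-0.1988-0.3301i)  (-0.4662+0.0000i)·(+0.1912+0.0000i)  (-0.1028+0.1499i)·(+0.1988-0.3301i)  (-0.2158-0.5583i)·(-0.0839-0.1586i)
Y_2^0(R⁻¹ n̂) = -0.171948+0.000000i

Re=-0.1719 Im=0.0000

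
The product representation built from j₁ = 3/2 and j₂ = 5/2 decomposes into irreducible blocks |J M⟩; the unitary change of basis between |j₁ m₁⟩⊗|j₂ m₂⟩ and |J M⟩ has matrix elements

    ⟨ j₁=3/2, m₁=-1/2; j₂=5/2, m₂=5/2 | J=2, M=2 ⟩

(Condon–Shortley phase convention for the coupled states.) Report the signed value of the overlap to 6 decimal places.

√[5·2!1!3!/7! · 1!2!5!0!4!0!] = √(480/7)
  +(−1)^2/∏(2,0,0,3,1,0)! = 1/12  (running 1/12)
⟨..|..⟩ = √(480/7)·(1/12) = +0.690066

+0.690066  (= +√(10/21))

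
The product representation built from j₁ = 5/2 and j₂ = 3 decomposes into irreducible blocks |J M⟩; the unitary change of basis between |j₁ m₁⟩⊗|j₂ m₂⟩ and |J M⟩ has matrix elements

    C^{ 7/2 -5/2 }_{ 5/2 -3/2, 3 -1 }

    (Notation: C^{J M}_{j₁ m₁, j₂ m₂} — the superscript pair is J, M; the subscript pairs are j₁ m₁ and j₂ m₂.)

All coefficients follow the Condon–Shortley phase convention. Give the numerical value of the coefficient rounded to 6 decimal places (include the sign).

-0.398410

triangle: 2!·3!·4!/10! = 288/3628800
(j±m)!: 1!·4!·2!·4!·1!·6! = 829440
prefactor² = (2J+1)·Δ·N² = 18432/35
  k=1: −1/(1!·1!·3!·1!·0!·3!) = -1/36
  k=2: +1/(2!·0!·2!·0!·1!·4!) = 1/96
Σ = -5/288  ⇒  CG² = 18432/35·(-5/288)² = 10/63
CG = −√(10/63) = -0.398410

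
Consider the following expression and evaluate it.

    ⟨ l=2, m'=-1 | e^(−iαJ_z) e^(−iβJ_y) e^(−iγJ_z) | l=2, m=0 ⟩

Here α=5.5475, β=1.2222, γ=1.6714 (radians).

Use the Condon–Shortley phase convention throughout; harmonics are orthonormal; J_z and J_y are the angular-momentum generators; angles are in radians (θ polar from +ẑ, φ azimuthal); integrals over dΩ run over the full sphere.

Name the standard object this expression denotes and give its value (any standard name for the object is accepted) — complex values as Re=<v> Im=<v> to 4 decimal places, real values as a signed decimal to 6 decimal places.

This is a Wigner D-matrix element — the rotation-matrix element ⟨l m'| R(α,β,γ) |l m⟩ in the angular-momentum basis.
D^2_{-1,0}(5.5475,1.2222,1.6714) = e^{-i·-1·5.5475}·d^2_{-1,0}(1.2222)·e^{-i·0·1.6714}. Compute d first:
Half-angle: c=0.819017, s=0.573769. N=√(1·6·2·2)=4.898979
The bounds max(0,m−m')=1 and min(l+m,l−m')=2 give 2 terms
  k=1: (−1)^0·4.8990/(2)·0.8190^3·0.5738^1 = +0.772132
  k=2: (−1)^1·4.8990/(2)·0.8190^1·0.5738^3 = -0.378948
d^2_{-1,0}(1.2222) = +0.772132 -0.378948 = +0.393185
Phases: e^{-i·(-1)·5.5475}=+0.741371-0.671095i, e^{-i·(0)·1.6714}=+1.000000+0.000000i ⇒ D=+0.291496-0.263864i

Wigner D-matrix element, Re=0.2915 Im=-0.2639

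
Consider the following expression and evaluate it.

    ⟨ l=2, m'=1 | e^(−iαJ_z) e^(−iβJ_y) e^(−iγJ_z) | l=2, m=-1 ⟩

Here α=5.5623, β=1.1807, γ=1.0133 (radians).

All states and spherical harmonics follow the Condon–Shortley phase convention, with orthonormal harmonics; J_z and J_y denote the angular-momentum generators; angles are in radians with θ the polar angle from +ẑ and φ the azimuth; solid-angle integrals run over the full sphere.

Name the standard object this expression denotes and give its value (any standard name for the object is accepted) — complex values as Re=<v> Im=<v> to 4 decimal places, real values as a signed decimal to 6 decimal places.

Wigner D-matrix element, Re=-0.0887 Im=0.5383

This is a Wigner D-matrix element — the rotation-matrix element ⟨l m'| R(α,β,γ) |l m⟩ in the angular-momentum basis.
First d^2_{1,-1}(β=1.1807), then the phase factors e^{-i(1)α} and e^{-i(-1)γ}:
c=cos(1.180700/2)=0.830746, s=sin(1.180700/2)=0.556652; N=√[6·1·1·6]=6.000000
Admissible k: 0..1 (factorial args all ≥0)
  k=0: (−1)^2·6.0000/(2)·0.8307^2·0.5567^2 = +0.641542
  k=1: (−1)^3·6.0000/(6)·0.8307^0·0.5567^4 = -0.096014
d^2_{1,-1}(1.1807) = +0.641542 -0.096014 = +0.545528
Attach z-rotation phases: D = e^{-i(1)(5.5623)}·(+0.545528)·e^{-i(-1)(1.0133)} = -0.088737+0.538262i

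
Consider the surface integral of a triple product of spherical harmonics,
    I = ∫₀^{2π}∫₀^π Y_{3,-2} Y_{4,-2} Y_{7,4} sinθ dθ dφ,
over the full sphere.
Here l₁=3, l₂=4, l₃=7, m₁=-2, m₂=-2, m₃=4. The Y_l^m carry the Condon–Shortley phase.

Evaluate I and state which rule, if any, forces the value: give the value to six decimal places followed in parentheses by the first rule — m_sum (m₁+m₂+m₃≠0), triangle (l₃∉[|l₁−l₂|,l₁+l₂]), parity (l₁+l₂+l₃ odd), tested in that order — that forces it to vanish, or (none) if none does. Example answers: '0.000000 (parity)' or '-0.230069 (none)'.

0.250850 (none)

Checks pass: Σm=0; 14 even; l₃=7∈[1,7].
(2·3+1)(2·4+1)(2·7+1) = 945
Δ: 0! 6! 8! / 15! → 1/45045
sum: t=0:+1/20736 = 1/20736
3j²(3 4 7; 0 0 0) = Δ·Π!·Σ² = 35/1287  (sign -1)
sum: t=0:+1/172800 = 1/172800
3j²(3 4 7; -2 -2 4) = Δ·Π!·Σ² = 2/65  (sign -1)
combine: 4πI² = 945·35/1287·2/65 = 1470/1859
take √, sign +1: I = 0.25084996
No selection rule forces the value: the integral is nonzero (none).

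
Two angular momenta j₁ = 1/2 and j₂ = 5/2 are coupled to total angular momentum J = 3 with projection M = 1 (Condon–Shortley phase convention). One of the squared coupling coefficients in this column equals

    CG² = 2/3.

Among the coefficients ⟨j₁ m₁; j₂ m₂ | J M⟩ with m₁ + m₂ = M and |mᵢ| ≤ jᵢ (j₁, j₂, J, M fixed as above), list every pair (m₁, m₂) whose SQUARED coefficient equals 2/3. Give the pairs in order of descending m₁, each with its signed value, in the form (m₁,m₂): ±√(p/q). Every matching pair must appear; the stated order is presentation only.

(1/2,1/2): +√(2/3)

Admissible pairs with m₁+m₂ = M = 1: (-1/2,3/2), (1/2,1/2)
  (m₁,m₂)=(1/2,1/2): CG² = 2/3, CG = +√(2/3)   ← matches the target
  (m₁,m₂)=(-1/2,3/2): CG² = 1/3, CG = +√(1/3)
Pairs with CG² = 2/3: (1/2,1/2): +√(2/3)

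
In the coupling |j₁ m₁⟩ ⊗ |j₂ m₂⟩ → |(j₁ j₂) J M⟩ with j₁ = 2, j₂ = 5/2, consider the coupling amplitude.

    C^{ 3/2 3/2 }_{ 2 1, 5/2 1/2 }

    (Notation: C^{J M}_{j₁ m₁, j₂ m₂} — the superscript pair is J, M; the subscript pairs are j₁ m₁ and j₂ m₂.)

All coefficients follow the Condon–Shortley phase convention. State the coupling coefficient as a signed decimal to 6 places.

j₁+j₂−J=3  J+j₁−j₂=1  J−j₁+j₂=2  j₁+j₂+J+1=7
(j₁±m₁, j₂±m₂, J±M) = (3,1,3,2,3,0)
P² = 144/35
sum k=1..1:
  [1] −1/4 = -1/4
S = -1/4
C² = P²·S² = 9/35 ; C = -0.507093

-0.507093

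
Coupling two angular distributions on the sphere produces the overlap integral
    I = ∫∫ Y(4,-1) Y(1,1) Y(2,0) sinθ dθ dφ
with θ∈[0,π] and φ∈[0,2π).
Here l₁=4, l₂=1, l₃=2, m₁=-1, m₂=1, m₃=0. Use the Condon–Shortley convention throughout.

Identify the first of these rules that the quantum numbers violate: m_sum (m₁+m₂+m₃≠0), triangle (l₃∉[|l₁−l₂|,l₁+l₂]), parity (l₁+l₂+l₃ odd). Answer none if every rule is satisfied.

triangle

Σmᵢ = 0  ✓
l₃∈[|l₁−l₂|,l₁+l₂]=[3,5] required, l₃=2 fails  ✗
Σlᵢ = 7 ⇒ odd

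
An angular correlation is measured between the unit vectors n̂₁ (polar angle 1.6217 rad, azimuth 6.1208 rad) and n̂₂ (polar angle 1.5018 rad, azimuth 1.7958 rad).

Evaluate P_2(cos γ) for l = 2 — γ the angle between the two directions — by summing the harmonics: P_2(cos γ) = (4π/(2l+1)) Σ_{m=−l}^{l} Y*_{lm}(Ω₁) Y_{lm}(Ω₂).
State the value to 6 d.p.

-0.283522

Addition theorem: P_2(cos γ) = (4π/5) Σ_m Y*_{lm}(Ω₁) Y_{lm}(Ω₂), m = −2…2:
  m=-2: Y*=(0.365134, -0.122938)  Y=(-0.346165, 0.167220)  product (-0.105839, 0.103614)
  m=-1: Y*=(-0.038741, 0.006347)  Y=(-0.011855, -0.051795)  product (0.000788, 0.001931)
  m=+0: Y*=(-0.312942, -0.000000)  Y=(-0.310894, 0.000000)  product (0.097292, 0.000000)
  m=+1: Y*=(0.038741, 0.006347)  Y=(0.011855, -0.051795)  product (0.000788, -0.001931)
  m=+2: Y*=(0.365134, 0.122938)  Y=(-0.346165, -0.167220)  product (-0.105839, -0.103614)
Σ over m = (-0.112810, 0.000000); ×(4π/5) → (-0.283522, 0.000000). Real part: -0.283522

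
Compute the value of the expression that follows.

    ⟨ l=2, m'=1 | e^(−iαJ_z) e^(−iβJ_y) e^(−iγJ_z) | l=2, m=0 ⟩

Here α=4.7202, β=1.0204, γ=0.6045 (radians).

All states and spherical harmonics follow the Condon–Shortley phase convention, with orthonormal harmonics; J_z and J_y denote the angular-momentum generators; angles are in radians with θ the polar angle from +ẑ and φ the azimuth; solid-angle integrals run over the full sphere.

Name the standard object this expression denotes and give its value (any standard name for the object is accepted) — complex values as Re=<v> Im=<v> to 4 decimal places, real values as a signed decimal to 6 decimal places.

This is a Wigner D-matrix element — the rotation-matrix element ⟨l m'| R(α,β,γ) |l m⟩ in the angular-momentum basis.
First d^2_{1,0}(β=1.0204), then the phase factors e^{-i(1)α} and e^{-i(0)γ}:
With c≡cos(β/2)=0.872647 and s≡sin(β/2)=0.488352, N=[6·1·2·2]^{1/2}=4.898979
The bounds max(0,m−m')=0 and min(l+m,l−m')=1 give 2 terms
  k=0: (−1)^1·4.8990/(2)·0.8726^3·0.4884^1 = -0.794921
  k=1: (−1)^2·4.8990/(2)·0.8726^1·0.4884^3 = +0.248950
d^2_{1,0}(1.0204) = -0.794921 +0.248950 = -0.545971
Attach z-rotation phases: D = e^{-i(1)(4.7202)}·(-0.545971)·e^{-i(0)(0.6045)} = -0.004265-0.545954i

Wigner D-matrix element, Re=-0.0043 Im=-0.5460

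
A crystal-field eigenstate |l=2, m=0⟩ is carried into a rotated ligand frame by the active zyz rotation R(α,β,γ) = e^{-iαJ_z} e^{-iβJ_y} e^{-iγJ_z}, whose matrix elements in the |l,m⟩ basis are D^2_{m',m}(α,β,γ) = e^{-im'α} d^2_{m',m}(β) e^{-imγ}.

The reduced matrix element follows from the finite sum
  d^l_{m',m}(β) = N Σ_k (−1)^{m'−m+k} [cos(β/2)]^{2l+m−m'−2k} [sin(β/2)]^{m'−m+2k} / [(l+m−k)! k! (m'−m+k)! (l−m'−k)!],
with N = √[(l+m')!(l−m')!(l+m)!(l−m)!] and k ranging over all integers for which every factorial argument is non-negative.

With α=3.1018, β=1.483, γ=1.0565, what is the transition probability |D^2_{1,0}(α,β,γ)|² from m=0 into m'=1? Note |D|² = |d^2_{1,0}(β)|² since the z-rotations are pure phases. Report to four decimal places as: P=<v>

First d^2_{1,0}(β=1.4830), then the phase factors e^{-i(1)α} and e^{-i(0)γ}:
With c≡cos(β/2)=0.737456 and s≡sin(β/2)=0.675395, N=[6·1·2·2]^{1/2}=4.898979
The bounds max(0,m−m')=0 and min(l+m,l−m')=1 give 2 terms
  k=0: (−1)^1·4.8990/(2)·0.7375^3·0.6754^1 = -0.663502
  k=1: (−1)^2·4.8990/(2)·0.7375^1·0.6754^3 = +0.556526
d^2_{1,0}(1.4830) = -0.663502 +0.556526 = -0.106976
|D^2_{1,0}|² = |d^2_{1,0}(β)|² = (-0.106976)² = 0.011444 (the z-rotation phases have unit modulus)

P=0.0114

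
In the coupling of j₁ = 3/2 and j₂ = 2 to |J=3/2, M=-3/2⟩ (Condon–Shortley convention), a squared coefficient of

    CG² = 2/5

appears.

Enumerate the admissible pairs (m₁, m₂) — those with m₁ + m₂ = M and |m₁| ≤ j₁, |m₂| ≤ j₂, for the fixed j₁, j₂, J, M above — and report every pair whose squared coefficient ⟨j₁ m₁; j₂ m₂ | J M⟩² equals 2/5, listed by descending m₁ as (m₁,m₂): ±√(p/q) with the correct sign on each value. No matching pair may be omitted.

(1/2,-2): +√(2/5); (-1/2,-1): −√(2/5)

Admissible pairs with m₁+m₂ = M = -3/2: (-3/2,0), (-1/2,-1), (1/2,-2)
  (m₁,m₂)=(1/2,-2): CG² = 2/5, CG = +√(2/5)   ← matches the target
  (m₁,m₂)=(-1/2,-1): CG² = 2/5, CG = −√(2/5)   ← matches the target
  (m₁,m₂)=(-3/2,0): CG² = 1/5, CG = +√(1/5)
Pairs with CG² = 2/5: (1/2,-2): +√(2/5); (-1/2,-1): −√(2/5)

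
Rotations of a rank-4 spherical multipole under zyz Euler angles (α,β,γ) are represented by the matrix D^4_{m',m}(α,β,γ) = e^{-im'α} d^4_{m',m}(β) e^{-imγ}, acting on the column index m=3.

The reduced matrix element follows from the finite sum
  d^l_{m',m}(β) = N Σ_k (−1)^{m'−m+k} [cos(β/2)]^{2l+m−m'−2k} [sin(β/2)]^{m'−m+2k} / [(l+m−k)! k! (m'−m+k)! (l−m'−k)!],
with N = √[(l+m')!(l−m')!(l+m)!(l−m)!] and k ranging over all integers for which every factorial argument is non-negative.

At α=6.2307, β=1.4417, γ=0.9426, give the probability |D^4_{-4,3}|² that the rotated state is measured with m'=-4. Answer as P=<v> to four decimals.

P=0.0134

First d^4_{-4,3}(β=1.4417), then the phase factors e^{-i(-4)α} and e^{-i(3)γ}:
c=cos(1.441700/2)=0.751245, s=sin(1.441700/2)=0.660023; N=√[1·40320·5040·1]=14255.272709
The bounds max(0,m−m')=7 and min(l+m,l−m')=7 give 1 term
  k=7: (−1)^0·14255.2727/(5040)·0.7512^1·0.6600^7 = +0.115942
d^4_{-4,3}(1.4417) = +0.115942
|D^4_{-4,3}|² = |d^4_{-4,3}(β)|² = (+0.115942)² = 0.013443 (the z-rotation phases have unit modulus)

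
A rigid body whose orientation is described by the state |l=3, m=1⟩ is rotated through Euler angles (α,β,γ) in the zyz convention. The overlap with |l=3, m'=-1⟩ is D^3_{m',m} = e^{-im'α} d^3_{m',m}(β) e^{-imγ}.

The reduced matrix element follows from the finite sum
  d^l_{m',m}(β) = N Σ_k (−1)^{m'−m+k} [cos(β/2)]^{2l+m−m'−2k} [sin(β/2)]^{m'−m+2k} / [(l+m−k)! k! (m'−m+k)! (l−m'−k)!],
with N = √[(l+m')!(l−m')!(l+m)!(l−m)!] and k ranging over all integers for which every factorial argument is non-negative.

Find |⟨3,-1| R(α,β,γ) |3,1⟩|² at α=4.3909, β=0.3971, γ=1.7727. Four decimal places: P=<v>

First d^3_{-1,1}(β=0.3971), then the phase factors e^{-i(-1)α} and e^{-i(1)γ}:
Half-angle: c=0.980354, s=0.197248. N=√(2·24·24·2)=48.000000
k: max(0,(1)−(-1))=2 … min(3+(1),3−(-1))=4
  k=2: (−1)^0·48.0000/(8)·0.9804^4·0.1972^2 = +0.215629
  k=3: (−1)^1·48.0000/(6)·0.9804^2·0.1972^4 = -0.011639
  k=4: (−1)^2·48.0000/(48)·0.9804^0·0.1972^6 = +0.000059
d^3_{-1,1}(0.3971) = +0.215629 -0.011639 +0.000059 = +0.204049
|D^3_{-1,1}|² = |d^3_{-1,1}(β)|² = (+0.204049)² = 0.041636 (the z-rotation phases have unit modulus)

P=0.0416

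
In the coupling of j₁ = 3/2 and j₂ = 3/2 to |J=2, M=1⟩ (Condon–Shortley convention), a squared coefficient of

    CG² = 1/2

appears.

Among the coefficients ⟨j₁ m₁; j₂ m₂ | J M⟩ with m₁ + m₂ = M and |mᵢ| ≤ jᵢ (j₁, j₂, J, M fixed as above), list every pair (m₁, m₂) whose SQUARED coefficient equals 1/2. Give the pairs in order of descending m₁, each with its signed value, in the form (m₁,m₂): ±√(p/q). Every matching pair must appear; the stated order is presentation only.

Admissible pairs with m₁+m₂ = M = 1: (-1/2,3/2), (1/2,1/2), (3/2,-1/2)
  (m₁,m₂)=(3/2,-1/2): CG² = 1/2, CG = +√(1/2)   ← matches the target
  (m₁,m₂)=(1/2,1/2): CG² = 0/1, CG = 0
  (m₁,m₂)=(-1/2,3/2): CG² = 1/2, CG = −√(1/2)   ← matches the target
Pairs with CG² = 1/2: (3/2,-1/2): +√(1/2); (-1/2,3/2): −√(1/2)

(3/2,-1/2): +√(1/2); (-1/2,3/2): −√(1/2)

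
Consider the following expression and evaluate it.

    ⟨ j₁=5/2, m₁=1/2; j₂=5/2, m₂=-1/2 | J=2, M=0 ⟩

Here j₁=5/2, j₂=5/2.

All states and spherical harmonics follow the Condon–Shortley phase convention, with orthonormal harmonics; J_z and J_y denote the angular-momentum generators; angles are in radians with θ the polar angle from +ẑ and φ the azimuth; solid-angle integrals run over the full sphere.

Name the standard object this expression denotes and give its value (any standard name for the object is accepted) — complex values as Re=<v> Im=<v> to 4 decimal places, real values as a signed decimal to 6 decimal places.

Clebsch–Gordan coefficient, −√(4/21) ≈ -0.436436

This is a Clebsch–Gordan (vector-coupling) coefficient.
triangle: 3!×2!×2!/8! = 24/40320
(j±m)!: 3!×2!×2!×3!×2!×2! = 576
prefactor² = (2J+1)×Δ×N² = 12/7
  k=0: +1/(0!×3!×2!×2!×0!×0!) = 1/24
  k=1: −1/(1!×2!×1!×1!×1!×1!) = -1/2
  k=2: +1/(2!×1!×0!×0!×2!×2!) = 1/8
Σ = -1/3  ⇒  CG² = 12/7×(-1/3)² = 4/21
CG = −√(4/21) = -0.436436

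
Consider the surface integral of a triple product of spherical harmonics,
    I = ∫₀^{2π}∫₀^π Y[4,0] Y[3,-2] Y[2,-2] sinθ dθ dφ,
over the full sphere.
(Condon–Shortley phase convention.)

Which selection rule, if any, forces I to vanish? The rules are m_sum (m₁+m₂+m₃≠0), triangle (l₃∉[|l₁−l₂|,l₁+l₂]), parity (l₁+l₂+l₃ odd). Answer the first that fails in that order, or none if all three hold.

m_sum

m₁+m₂+m₃ = 0 − 2 − 2 = -4  ✗
triangle: |4−3|=1 ≤ l₃=2 ≤ 4+3=7
parity: l₁+l₂+l₃ = 9 is odd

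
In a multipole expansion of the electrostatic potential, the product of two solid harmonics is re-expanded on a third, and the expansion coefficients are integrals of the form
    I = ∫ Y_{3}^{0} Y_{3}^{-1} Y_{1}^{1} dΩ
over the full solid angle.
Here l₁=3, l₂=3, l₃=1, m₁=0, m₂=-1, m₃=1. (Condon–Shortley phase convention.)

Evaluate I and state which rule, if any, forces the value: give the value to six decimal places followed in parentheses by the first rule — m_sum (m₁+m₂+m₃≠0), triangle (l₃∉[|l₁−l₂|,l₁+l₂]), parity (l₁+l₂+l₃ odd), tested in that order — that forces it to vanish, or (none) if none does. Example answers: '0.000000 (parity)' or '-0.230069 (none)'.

L=7 odd ⇒ parity kills the (l;000) factor ⇒ I = 0

0.000000 (parity)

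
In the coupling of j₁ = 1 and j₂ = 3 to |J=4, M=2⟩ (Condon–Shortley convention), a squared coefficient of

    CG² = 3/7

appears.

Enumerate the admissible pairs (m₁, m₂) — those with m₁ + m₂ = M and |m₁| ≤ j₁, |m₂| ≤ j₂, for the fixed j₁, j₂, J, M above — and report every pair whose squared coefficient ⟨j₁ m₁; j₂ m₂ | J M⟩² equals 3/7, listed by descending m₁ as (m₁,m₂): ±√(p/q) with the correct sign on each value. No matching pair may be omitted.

Admissible pairs with m₁+m₂ = M = 2: (-1,3), (0,2), (1,1)
  (m₁,m₂)=(1,1): CG² = 15/28, CG = +√(15/28)
  (m₁,m₂)=(0,2): CG² = 3/7, CG = +√(3/7)   ← matches the target
  (m₁,m₂)=(-1,3): CG² = 1/28, CG = +√(1/28)
Pairs with CG² = 3/7: (0,2): +√(3/7)

(0,2): +√(3/7)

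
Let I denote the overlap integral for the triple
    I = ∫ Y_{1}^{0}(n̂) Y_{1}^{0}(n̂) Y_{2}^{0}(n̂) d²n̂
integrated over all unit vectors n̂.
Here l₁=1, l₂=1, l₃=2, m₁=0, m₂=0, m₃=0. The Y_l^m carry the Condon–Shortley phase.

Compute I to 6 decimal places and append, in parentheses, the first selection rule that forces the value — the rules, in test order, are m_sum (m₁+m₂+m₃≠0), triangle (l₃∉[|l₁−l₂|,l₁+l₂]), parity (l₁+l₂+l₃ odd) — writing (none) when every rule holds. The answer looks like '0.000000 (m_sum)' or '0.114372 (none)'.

m-sum 0 ✓  L=4 even ✓  0≤2≤2 ✓
Π(2lᵢ+1) = 3×3×5 = 45
triangle coeff Δ(1,1,2) = 1/30
Σ_t [0,0]: t=0:+1/1 = 1/1
(3j)²=2/15 [(1 1 2; 0 0 0)], sign=+1
(m-triple is (0,0,0) — same symbol as above.)
⇒ 4πI² = 4/5
I = (+1)√(4/5/(4π)) = 0.25231325
No selection rule forces the value: the integral is nonzero (none).

0.252313 (none)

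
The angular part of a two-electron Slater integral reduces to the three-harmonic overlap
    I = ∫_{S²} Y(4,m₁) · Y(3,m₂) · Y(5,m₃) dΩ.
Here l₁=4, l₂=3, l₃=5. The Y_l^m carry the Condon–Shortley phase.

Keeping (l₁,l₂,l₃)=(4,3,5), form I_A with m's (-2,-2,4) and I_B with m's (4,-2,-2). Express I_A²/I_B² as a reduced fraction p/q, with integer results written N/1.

Shared (l₁,l₂,l₃)=(4,3,5): N and (l;000)² cancel in I_A²/I_B².
A: Δ = 2!·6!·4!/13! = 1/180180; Racah Σ t=0..1: t=0:+1/8640 t=1:−1/2880 = -1/4320; ⇒ 3j(4 3 5; -2 -2 4)² = 8/429, sgn +1
B: Δ = 2!·6!·4!/13! = 1/180180; Racah Σ t=0..0: t=0:+1/8640 = 1/8640; ⇒ 3j(4 3 5; 4 -2 -2)² = 14/1287, sgn -1
I_A²/I_B² = (8/429)/(14/1287) = 12/7

12/7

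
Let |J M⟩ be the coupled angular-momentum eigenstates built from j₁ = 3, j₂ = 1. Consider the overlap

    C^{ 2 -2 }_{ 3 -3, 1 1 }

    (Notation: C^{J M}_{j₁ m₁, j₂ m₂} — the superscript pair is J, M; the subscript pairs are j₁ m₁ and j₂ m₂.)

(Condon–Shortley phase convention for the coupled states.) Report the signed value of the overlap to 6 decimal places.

j₁+j₂−J=2  J+j₁−j₂=4  J−j₁+j₂=0  j₁+j₂+J+1=7
(j₁±m₁, j₂±m₂, J±M) = (0,6,2,0,0,4)
P² = 11520/7
sum k=2..2:
  [2] +1/48 = 1/48
S = 1/48
C² = P²·S² = 5/7 ; C = +0.845154

+√(5/7) ≈ +0.845154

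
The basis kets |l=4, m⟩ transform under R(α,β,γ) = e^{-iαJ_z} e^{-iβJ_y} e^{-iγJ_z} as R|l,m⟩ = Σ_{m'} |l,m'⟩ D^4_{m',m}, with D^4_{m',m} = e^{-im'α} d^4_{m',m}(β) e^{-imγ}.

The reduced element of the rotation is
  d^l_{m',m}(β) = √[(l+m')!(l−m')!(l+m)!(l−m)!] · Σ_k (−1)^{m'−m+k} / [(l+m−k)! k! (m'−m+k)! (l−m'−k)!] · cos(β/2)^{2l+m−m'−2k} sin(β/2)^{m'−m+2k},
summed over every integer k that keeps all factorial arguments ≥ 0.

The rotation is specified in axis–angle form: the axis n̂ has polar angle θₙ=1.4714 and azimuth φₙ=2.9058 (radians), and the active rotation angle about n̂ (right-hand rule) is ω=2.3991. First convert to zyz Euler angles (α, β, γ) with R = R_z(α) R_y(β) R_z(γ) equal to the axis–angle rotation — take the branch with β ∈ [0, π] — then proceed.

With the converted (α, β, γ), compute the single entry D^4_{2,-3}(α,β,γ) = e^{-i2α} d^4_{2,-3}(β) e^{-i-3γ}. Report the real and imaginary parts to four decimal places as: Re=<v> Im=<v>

Axis–angle → zyz. n̂ = (sinθₙcosφₙ, sinθₙsinφₙ, cosθₙ) = (-0.967530, +0.232461, +0.099233), ω = 2.3991.
R = I cosω + sinω [n̂]ₓ + (1−cosω) n̂n̂ᵀ gives
  R = [+0.889045, -0.457719, -0.009577; -0.323531, -0.642933, +0.694237; -0.323923, -0.614109, -0.719683]
β = atan2(√(R₁₃²+R₂₃²), R₃₃) = 2.374142; α = atan2(R₂₃, R₁₃) mod 2π = 1.584591; γ = atan2(R₃₂, −R₃₁) mod 2π = 5.197769
First d^4_{2,-3}(β=2.3741), then the phase factors e^{-i(2)α} and e^{-i(-3)γ}:
Half-angle: c=0.374377, s=0.927276. N=√(720·2·1·5040)=2693.993318
Admissible k: 0..1 (factorial args all ≥0)
  k=0: (−1)^5·2693.9933/(240)·0.3744^3·0.9273^5 = -0.403794
  k=1: (−1)^6·2693.9933/(720)·0.3744^1·0.9273^7 = +0.825730
d^4_{2,-3}(2.3741) = -0.403794 +0.825730 = +0.421936
Phases: e^{-i·(2)·1.5846}=-0.999619+0.027585i, e^{-i·(-3)·5.1978}=-0.993434+0.114407i ⇒ D=+0.417674-0.059817i

Re=0.4177 Im=-0.0598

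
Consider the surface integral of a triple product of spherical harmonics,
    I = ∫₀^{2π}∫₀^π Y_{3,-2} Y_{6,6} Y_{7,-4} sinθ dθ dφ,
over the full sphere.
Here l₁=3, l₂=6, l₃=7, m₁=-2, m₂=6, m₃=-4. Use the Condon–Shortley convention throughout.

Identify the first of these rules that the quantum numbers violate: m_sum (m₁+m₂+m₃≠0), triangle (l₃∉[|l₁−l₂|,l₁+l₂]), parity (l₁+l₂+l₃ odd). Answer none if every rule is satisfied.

none

Σmᵢ = 0  ✓
l₃∈[|l₁−l₂|,l₁+l₂]=[3,9], have l₃=7  ✓
Σlᵢ = 16 ⇒ even  ✓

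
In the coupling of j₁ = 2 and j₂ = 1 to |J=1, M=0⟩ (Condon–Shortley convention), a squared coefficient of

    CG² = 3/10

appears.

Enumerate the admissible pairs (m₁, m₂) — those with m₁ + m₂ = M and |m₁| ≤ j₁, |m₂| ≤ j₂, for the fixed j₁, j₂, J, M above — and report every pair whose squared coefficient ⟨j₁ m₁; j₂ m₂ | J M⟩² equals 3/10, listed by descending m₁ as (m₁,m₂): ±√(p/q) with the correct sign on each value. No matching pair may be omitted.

Admissible pairs with m₁+m₂ = M = 0: (-1,1), (0,0), (1,-1)
  (m₁,m₂)=(1,-1): CG² = 3/10, CG = +√(3/10)   ← matches the target
  (m₁,m₂)=(0,0): CG² = 2/5, CG = −√(2/5)
  (m₁,m₂)=(-1,1): CG² = 3/10, CG = +√(3/10)   ← matches the target
Pairs with CG² = 3/10: (1,-1): +√(3/10); (-1,1): +√(3/10)

(1,-1): +√(3/10); (-1,1): +√(3/10)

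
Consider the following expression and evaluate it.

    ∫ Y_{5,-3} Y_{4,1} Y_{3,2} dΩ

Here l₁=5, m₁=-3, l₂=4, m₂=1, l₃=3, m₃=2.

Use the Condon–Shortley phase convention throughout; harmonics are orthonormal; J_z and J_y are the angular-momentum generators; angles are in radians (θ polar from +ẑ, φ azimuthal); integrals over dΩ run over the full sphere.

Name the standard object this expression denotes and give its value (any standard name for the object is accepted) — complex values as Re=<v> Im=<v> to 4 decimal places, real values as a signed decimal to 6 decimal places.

Gaunt coefficient, -0.035836

This is a Gaunt coefficient — the integral of a triple product of spherical harmonics over the sphere.
Checks pass: Σm=0; 12 even; l₃=3∈[1,9].
(2·5+1)(2·4+1)(2·3+1) = 693
Δ: 6! 4! 2! / 13! → 1/180180
sum: t=2:+1/576 t=3:−1/144 t=4:+1/576 = -1/288
3j²(5 4 3; 0 0 0) = Δ·Π!·Σ² = 20/1001  (sign +1)
sum: t=4:+1/1152 t=5:−1/1440 = 1/5760
3j²(5 4 3; -3 1 2) = Δ·Π!·Σ² = 1/858  (sign -1)
combine: 4πI² = 693·20/1001·1/858 = 30/1859
take √, sign -1: I = -0.03583571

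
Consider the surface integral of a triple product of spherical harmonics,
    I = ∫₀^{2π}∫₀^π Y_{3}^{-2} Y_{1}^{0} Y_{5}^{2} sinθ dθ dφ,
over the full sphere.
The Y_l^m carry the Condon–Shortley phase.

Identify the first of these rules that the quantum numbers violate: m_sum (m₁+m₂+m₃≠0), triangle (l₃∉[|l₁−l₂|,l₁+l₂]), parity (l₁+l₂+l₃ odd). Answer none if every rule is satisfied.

triangle

Σmᵢ = 0  ✓
l₃∈[|l₁−l₂|,l₁+l₂]=[2,4] required, l₃=5 fails  ✗
Σlᵢ = 9 ⇒ odd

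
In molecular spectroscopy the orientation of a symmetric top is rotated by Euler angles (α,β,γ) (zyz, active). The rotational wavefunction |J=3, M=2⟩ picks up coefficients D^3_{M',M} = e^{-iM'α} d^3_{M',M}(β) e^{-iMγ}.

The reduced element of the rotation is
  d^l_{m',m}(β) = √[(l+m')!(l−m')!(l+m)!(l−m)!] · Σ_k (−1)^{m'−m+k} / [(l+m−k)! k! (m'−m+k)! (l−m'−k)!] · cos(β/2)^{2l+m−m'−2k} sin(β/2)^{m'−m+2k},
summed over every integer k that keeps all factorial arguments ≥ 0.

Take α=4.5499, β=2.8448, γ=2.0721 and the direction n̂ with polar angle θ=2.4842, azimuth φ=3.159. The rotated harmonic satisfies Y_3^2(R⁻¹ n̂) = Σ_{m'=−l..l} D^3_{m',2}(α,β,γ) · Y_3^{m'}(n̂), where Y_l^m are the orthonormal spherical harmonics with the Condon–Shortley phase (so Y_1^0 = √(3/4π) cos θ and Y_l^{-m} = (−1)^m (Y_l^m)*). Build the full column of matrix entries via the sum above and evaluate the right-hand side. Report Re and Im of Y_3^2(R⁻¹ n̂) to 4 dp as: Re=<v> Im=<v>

Need the full column D^3_{m',2} for m'=−3..3 at α=4.5499, β=2.8448, γ=2.0721.
cos(β/2)=0.147852, sin(β/2)=0.989009
d^3_{-3,2}: single k=5 term ⇒ +0.342693;  D = -0.341578-0.027633i
d^3_{-2,2}: k∈[4..5] ⇒ +0.104575 -0.935842 = -0.831267;  D = -0.200186+0.806803i
d^3_{-1,2}: k∈[3..4] ⇒ +0.019775 -0.442415 = -0.422640;  D = -0.388333-0.166800i
d^3_{0,2}: k∈[2..3] ⇒ +0.002560 -0.114556 = -0.111996;  D = +0.060266-0.094399i
d^3_{1,2}: k∈[1..2] ⇒ +0.000221 -0.019775 = -0.019554;  D = +0.014562+0.013050i
d^3_{2,2}: k∈[0..1] ⇒ +0.000010 -0.002337 = -0.002327;  D = -0.001813+0.001459i
d^3_{3,2}: single k=0 term ⇒ -0.000171;  D = -0.000084-0.000149i
Y_3^{m'}(θ=2.4842,φ=3.159) and Σ D·Y over m':
  (-0.3416-0.0276i)·(-0.0951+0.0050i)  (-0.2002+0.8068i)·(-0.3019+0.0105i)  (-0.3883-0.1668i)·(-0.4212+0.0073i)  (+0.0603-0.0944i)·(-0.0393+0.0000i)  (+0.0146+0.0130i)·(+0.4212+0.0073i)  (-0.0018+0.0015i)·(-0.3019-0.0105i)  (-0.0001-0.0001i)·(+0.0951+0.0050i)
Y_3^2(R⁻¹ n̂) = +0.253562-0.168455i

Re=0.2536 Im=-0.1685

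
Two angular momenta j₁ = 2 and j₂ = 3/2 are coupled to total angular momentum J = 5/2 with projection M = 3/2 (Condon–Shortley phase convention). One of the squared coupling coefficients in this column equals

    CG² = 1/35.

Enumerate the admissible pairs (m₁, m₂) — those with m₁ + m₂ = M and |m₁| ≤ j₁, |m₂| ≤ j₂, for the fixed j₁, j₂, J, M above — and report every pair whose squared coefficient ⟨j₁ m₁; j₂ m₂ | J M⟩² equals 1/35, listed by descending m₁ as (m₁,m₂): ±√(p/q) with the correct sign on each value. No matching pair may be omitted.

(1,1/2): +√(1/35)

Admissible pairs with m₁+m₂ = M = 3/2: (0,3/2), (1,1/2), (2,-1/2)
  (m₁,m₂)=(2,-1/2): CG² = 16/35, CG = +√(16/35)
  (m₁,m₂)=(1,1/2): CG² = 1/35, CG = +√(1/35)   ← matches the target
  (m₁,m₂)=(0,3/2): CG² = 18/35, CG = −√(18/35)
Pairs with CG² = 1/35: (1,1/2): +√(1/35)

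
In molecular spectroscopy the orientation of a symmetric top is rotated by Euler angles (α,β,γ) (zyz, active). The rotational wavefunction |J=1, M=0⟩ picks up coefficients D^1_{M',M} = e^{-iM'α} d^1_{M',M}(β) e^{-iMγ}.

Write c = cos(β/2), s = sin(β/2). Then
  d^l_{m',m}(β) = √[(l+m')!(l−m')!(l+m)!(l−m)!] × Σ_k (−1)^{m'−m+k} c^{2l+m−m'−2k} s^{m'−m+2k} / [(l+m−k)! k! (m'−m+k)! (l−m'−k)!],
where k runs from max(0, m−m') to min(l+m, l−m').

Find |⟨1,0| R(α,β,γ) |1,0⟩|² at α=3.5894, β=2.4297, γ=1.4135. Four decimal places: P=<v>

P=0.5732

Split into d^1_{0,0}(β=2.4297) × two z-phases.
c=cos(2.429700/2)=0.348478, s=sin(2.429700/2)=0.937317; N=√[1·1·1·1]=1.000000
k: max(0,(0)−(0))=0 … min(1+(0),1−(0))=1
  k=0: (−1)^0·1.0000/(1)·0.3485^2·0.9373^0 = +0.121437
  k=1: (−1)^1·1.0000/(1)·0.3485^0·0.9373^2 = -0.878563
d^1_{0,0}(2.4297) = +0.121437 -0.878563 = -0.757127
|D^1_{0,0}|² = |d^1_{0,0}(β)|² = (-0.757127)² = 0.573241 (the z-rotation phases have unit modulus)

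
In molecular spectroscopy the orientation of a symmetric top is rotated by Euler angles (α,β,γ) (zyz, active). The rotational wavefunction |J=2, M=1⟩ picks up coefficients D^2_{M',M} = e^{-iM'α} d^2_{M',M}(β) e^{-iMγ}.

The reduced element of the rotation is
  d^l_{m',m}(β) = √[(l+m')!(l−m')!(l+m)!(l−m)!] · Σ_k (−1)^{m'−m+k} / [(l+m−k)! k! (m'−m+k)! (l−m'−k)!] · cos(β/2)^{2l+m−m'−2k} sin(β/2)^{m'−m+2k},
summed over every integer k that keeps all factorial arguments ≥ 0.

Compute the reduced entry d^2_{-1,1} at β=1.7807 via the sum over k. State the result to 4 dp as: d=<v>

d=0.3524

d^2_{-1,1}(β=1.7807) via the finite sum:
Half-angle: c=0.629140, s=0.777292. N=√(1·6·6·1)=6.000000
The bounds max(0,m−m')=2 and min(l+m,l−m')=3 give 2 terms
  k=2: (−1)^0·6.0000/(2)·0.6291^2·0.7773^2 = +0.717438
  k=3: (−1)^1·6.0000/(6)·0.6291^0·0.7773^4 = -0.365037
d^2_{-1,1}(1.7807) = +0.717438 -0.365037 = +0.352401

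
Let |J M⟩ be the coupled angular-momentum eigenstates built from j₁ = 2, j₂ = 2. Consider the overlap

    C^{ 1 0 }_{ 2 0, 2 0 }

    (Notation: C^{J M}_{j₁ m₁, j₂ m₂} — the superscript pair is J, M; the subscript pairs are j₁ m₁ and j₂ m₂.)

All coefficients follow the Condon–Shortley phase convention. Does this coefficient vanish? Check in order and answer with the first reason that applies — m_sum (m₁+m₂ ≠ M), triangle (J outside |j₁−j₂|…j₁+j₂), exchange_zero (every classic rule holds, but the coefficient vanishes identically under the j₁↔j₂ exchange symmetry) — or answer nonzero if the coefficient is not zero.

exchange_zero

m-sum: m₁+m₂ = 0+0 = 0, M = 0  ✓
triangle: |j₁−j₂| = 0 ≤ J = 1 ≤ j₁+j₂ = 4  ✓
exchange: j₁=j₂ and m₁=m₂, and (−1)^(j₁+j₂−J) = (−1)^3 = −1 forces ⟨j₁m₁;j₂m₂|JM⟩ = −⟨j₂m₂;j₁m₁|JM⟩ = −⟨j₁m₁;j₂m₂|JM⟩ ⇒ the coefficient vanishes identically
Racah sum check: Σ_k collapses to 0 ⇒ CG = 0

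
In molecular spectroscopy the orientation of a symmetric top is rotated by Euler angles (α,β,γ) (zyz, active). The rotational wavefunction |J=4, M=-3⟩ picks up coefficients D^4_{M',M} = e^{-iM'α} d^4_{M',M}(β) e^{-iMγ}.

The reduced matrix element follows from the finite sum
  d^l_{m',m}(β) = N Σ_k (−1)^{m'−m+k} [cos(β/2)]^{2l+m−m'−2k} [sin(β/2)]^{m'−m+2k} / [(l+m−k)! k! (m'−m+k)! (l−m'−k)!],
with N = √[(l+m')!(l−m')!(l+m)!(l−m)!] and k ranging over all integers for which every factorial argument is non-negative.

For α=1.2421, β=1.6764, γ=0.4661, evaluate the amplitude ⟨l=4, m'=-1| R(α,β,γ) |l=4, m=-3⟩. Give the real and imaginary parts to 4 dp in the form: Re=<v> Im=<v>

Re=0.3648 Im=-0.1998

Split into d^4_{-1,-3}(β=1.6764) × two z-phases.
Half-angle: c=0.668802, s=0.743440. N=√(6·120·1·5040)=1904.940944
The bounds max(0,m−m')=0 and min(l+m,l−m')=1 give 2 terms
  k=0: (−1)^2·1904.9409/(240)·0.6688^6·0.7434^2 = +0.392598
  k=1: (−1)^3·1904.9409/(144)·0.6688^4·0.7434^4 = -0.808527
d^4_{-1,-3}(1.6764) = +0.392598 -0.808527 = -0.415928
Phases: e^{-i·(-1)·1.2421}=+0.322809+0.946464i, e^{-i·(-3)·0.4661}=+0.171642+0.985159i ⇒ D=+0.364773-0.199842i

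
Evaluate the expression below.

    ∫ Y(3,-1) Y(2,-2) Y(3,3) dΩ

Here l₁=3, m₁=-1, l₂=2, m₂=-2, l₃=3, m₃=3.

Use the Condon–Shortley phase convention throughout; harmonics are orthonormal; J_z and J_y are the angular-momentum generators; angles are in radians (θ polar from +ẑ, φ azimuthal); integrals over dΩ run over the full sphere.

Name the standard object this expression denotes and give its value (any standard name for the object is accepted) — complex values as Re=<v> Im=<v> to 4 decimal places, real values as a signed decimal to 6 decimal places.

This is a Gaunt coefficient — the integral of a triple product of spherical harmonics over the sphere.
m-sum 0 ✓  L=8 even ✓  1≤3≤5 ✓
Π(2lᵢ+1) = 7×5×7 = 245
triangle coeff Δ(3,2,3) = 1/3780
Σ_t [0,2]: t=0:+1/24 t=1:−1/4 t=2:+1/24 = -1/6
(3j)²=4/105 [(3 2 3; 0 0 0)], sign=+1
Σ_t [0,0]: t=0:+1/96 = 1/96
(3j)²=1/42 [(3 2 3; -1 -2 3)], sign=+1
⇒ 4πI² = 2/9
I = (+1)√(2/9/(4π)) = 0.13298076

Gaunt coefficient, +0.132981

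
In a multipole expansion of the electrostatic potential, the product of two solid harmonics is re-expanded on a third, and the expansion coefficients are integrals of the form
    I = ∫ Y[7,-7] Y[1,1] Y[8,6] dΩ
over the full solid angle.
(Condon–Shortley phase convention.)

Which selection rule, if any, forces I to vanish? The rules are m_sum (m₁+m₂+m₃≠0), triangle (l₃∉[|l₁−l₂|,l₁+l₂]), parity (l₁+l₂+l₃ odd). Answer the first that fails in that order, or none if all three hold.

none

Σmᵢ = 0  ✓
l₃∈[|l₁−l₂|,l₁+l₂]=[6,8], have l₃=8  ✓
Σlᵢ = 16 ⇒ even  ✓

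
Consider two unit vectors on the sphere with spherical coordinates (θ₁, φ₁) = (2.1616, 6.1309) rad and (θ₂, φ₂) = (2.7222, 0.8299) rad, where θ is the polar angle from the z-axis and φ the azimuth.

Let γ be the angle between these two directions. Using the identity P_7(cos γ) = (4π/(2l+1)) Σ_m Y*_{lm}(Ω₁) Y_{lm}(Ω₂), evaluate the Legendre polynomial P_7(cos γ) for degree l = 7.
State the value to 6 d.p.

Summing Y*_{l m}(θ₁,φ₁)·Y_{l m}(θ₂,φ₂) over m ∈ [−7, 7]; prefactor 4π/(2·7+1) = 0.837758:
  m=-7: Y*=0.06590 - 0.11926j  Y=0.00083 + 0.00042j  product 0.00010 - 0.00007j
  m=-6: Y*=-0.20887 + 0.27075j  Y=-0.00206 - 0.00751j  product 0.00246 + 0.00101j
  m=-5: Y*=0.31833 - 0.30342j  Y=-0.02158 + 0.03420j  product 0.00351 + 0.01744j
  m=-4: Y*=-0.16485 + 0.11501j  Y=0.14228 - 0.02560j  product -0.02051 + 0.02058j
  m=-3: Y*=-0.21107 + 0.10375j  Y=-0.28178 - 0.21506j  product 0.08179 + 0.01616j
  m=-2: Y*=0.30757 - 0.09669j  Y=0.04791 + 0.53689j  product 0.06665 + 0.16050j
  m=-1: Y*=0.10735 - 0.01647j  Y=0.21396 - 0.23390j  product 0.01911 - 0.02863j
  m=+0: Y*=-0.33607 + 0.00000j  Y=0.33928 + 0.00000j  product -0.11402 + 0.00000j
  m=+1: Y*=-0.10735 - 0.01647j  Y=-0.21396 - 0.23390j  product 0.01911 + 0.02863j
  m=+2: Y*=0.30757 + 0.09669j  Y=0.04791 - 0.53689j  product 0.06665 - 0.16050j
  m=+3: Y*=0.21107 + 0.10375j  Y=0.28178 - 0.21506j  product 0.08179 - 0.01616j
  m=+4: Y*=-0.16485 - 0.11501j  Y=0.14228 + 0.02560j  product -0.02051 - 0.02058j
  m=+5: Y*=-0.31833 - 0.30342j  Y=0.02158 + 0.03420j  product 0.00351 - 0.01744j
  m=+6: Y*=-0.20887 - 0.27075j  Y=-0.00206 + 0.00751j  product 0.00246 - 0.00101j
  m=+7: Y*=-0.06590 - 0.11926j  Y=-0.00083 + 0.00042j  product 0.00010 + 0.00007j
Total Σ_m = 0.19220 + 0.00000j. Multiply by 0.837758: 0.16102 + 0.00000j. P_7(cos γ) = 0.161021

0.161021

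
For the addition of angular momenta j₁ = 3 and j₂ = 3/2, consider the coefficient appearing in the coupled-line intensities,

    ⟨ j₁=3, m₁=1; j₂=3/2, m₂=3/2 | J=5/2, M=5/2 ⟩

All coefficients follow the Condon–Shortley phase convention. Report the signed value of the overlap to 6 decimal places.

+0.327327

triangle: 2!·4!·1!/8! = 48/40320
(j±m)!: 4!·2!·3!·0!·5!·0! = 34560
prefactor² = (2J+1)·Δ·N² = 1728/7
  k=2: +1/(2!·0!·0!·1!·4!·0!) = 1/48
Σ = 1/48  ⇒  CG² = 1728/7·(1/48)² = 3/28
CG = +√(3/28) = +0.327327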